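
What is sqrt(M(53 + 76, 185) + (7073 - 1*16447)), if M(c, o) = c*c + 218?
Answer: sqrt(7485) ≈ 86.516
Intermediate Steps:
M(c, o) = 218 + c**2 (M(c, o) = c**2 + 218 = 218 + c**2)
sqrt(M(53 + 76, 185) + (7073 - 1*16447)) = sqrt((218 + (53 + 76)**2) + (7073 - 1*16447)) = sqrt((218 + 129**2) + (7073 - 16447)) = sqrt((218 + 16641) - 9374) = sqrt(16859 - 9374) = sqrt(7485)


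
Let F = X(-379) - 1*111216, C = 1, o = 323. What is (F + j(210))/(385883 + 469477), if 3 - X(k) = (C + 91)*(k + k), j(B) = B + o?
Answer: -853/17820 ≈ -0.047868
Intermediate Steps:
j(B) = 323 + B (j(B) = B + 323 = 323 + B)
X(k) = 3 - 184*k (X(k) = 3 - (1 + 91)*(k + k) = 3 - 92*2*k = 3 - 184*k)
F = -41477 (F = (3 - 184*(-379)) - 1*111216 = (3 + 69736) - 111216 = 69739 - 111216 = -41477)
(F + j(210))/(385883 + 469477) = (-41477 + (323 + 210))/(385883 + 469477) = (-41477 + 533)/855360 = -40944*1/855360 = -853/17820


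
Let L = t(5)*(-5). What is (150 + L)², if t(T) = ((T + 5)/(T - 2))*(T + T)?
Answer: 2500/9 ≈ 277.78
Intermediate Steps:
t(T) = 2*T*(5 + T)/(-2 + T) (t(T) = ((5 + T)/(-2 + T))*(2*T) = 2*T*(5 + T)/(-2 + T))
L = -500/3 (L = (2*5*(5 + 5)/(-2 + 5))*(-5) = (2*5*10/3)*(-5) = (2*5*(⅓)*10)*(-5) = (100/3)*(-5) = -500/3 ≈ -166.67)
(150 + L)² = (150 - 500/3)² = (-50/3)² = 2500/9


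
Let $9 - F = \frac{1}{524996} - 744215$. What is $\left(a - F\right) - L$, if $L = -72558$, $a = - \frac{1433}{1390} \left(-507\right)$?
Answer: $- \frac{244881551583387}{364872220} \approx -6.7114 \cdot 10^{5}$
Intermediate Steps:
$a = \frac{726531}{1390}$ ($a = \left(-1433\right) \frac{1}{1390} \left(-507\right) = \left(- \frac{1433}{1390}\right) \left(-507\right) = \frac{726531}{1390} \approx 522.68$)
$F = \frac{390714623103}{524996}$ ($F = 9 - \left(\frac{1}{524996} - 744215\right) = 9 - - \frac{390709898139}{524996} = 9 + \frac{390709898139}{524996} = \frac{390714623103}{524996} \approx 7.4422 \cdot 10^{5}$)
$\left(a - F\right) - L = \left(\frac{726531}{1390} - \frac{390714623103}{524996}\right) - -72558 = \left(\frac{726531}{1390} - \frac{390714623103}{524996}\right) + 72558 = - \frac{271355950122147}{364872220} + 72558 = - \frac{244881551583387}{364872220}$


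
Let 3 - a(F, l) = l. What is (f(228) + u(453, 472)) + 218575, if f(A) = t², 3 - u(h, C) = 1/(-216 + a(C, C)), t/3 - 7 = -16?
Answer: 150225296/685 ≈ 2.1931e+5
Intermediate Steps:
t = -27 (t = 21 + 3*(-16) = 21 - 48 = -27)
a(F, l) = 3 - l
u(h, C) = 3 - 1/(-213 - C) (u(h, C) = 3 - 1/(-216 + (3 - C)) = 3 - 1/(-213 - C))
f(A) = 729 (f(A) = (-27)² = 729)
(f(228) + u(453, 472)) + 218575 = (729 + (640 + 3*472)/(213 + 472)) + 218575 = (729 + (640 + 1416)/685) + 218575 = (729 + (1/685)*2056) + 218575 = (729 + 2056/685) + 218575 = 501421/685 + 218575 = 150225296/685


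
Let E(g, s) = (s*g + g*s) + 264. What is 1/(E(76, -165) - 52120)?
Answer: -1/76936 ≈ -1.2998e-5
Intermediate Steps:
E(g, s) = 264 + 2*g*s (E(g, s) = (g*s + g*s) + 264 = 2*g*s + 264 = 264 + 2*g*s)
1/(E(76, -165) - 52120) = 1/((264 + 2*76*(-165)) - 52120) = 1/((264 - 25080) - 52120) = 1/(-24816 - 52120) = 1/(-76936) = -1/76936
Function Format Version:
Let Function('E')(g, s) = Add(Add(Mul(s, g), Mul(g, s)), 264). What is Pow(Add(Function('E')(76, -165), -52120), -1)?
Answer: Rational(-1, 76936) ≈ -1.2998e-5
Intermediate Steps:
Function('E')(g, s) = Add(264, Mul(2, g, s)) (Function('E')(g, s) = Add(Add(Mul(g, s), Mul(g, s)), 264) = Add(Mul(2, g, s), 264) = Add(264, Mul(2, g, s)))
Pow(Add(Function('E')(76, -165), -52120), -1) = Pow(Add(Add(264, Mul(2, 76, -165)), -52120), -1) = Pow(Add(Add(264, -25080), -52120), -1) = Pow(Add(-24816, -52120), -1) = Pow(-76936, -1) = Rational(-1, 76936)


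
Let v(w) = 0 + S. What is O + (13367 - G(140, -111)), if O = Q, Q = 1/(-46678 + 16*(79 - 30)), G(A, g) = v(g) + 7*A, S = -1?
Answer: 568534871/45894 ≈ 12388.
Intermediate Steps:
v(w) = -1 (v(w) = 0 - 1 = -1)
G(A, g) = -1 + 7*A
Q = -1/45894 (Q = 1/(-46678 + 16*49) = 1/(-46678 + 784) = 1/(-45894) = -1/45894 ≈ -2.1789e-5)
O = -1/45894 ≈ -2.1789e-5
O + (13367 - G(140, -111)) = -1/45894 + (13367 - (-1 + 7*140)) = -1/45894 + (13367 - (-1 + 980)) = -1/45894 + (13367 - 1*979) = -1/45894 + (13367 - 979) = -1/45894 + 12388 = 568534871/45894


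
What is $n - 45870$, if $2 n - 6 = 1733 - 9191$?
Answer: $-49596$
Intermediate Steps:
$n = -3726$ ($n = 3 + \frac{1733 - 9191}{2} = 3 + \frac{1}{2} \left(-7458\right) = 3 - 3729 = -3726$)
$n - 45870 = -3726 - 45870 = -49596$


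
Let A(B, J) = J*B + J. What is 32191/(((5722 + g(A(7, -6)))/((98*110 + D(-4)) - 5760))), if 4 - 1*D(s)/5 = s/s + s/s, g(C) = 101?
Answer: 161920730/5823 ≈ 27807.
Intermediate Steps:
A(B, J) = J + B*J (A(B, J) = B*J + J = J + B*J)
D(s) = 10 (D(s) = 20 - 5*(s/s + s/s) = 20 - 5*(1 + 1) = 20 - 5*2 = 20 - 10 = 10)
32191/(((5722 + g(A(7, -6)))/((98*110 + D(-4)) - 5760))) = 32191/(((5722 + 101)/((98*110 + 10) - 5760))) = 32191/((5823/((10780 + 10) - 5760))) = 32191/((5823/(10790 - 5760))) = 32191/((5823/5030)) = 32191/((5823*(1/5030))) = 32191/(5823/5030) = 32191*(5030/5823) = 161920730/5823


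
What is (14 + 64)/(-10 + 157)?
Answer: 26/49 ≈ 0.53061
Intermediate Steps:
(14 + 64)/(-10 + 157) = 78/147 = (1/147)*78 = 26/49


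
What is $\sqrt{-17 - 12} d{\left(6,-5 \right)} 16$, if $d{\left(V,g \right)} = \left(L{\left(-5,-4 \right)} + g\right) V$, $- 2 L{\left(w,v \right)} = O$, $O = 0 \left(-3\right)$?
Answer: $- 480 i \sqrt{29} \approx - 2584.9 i$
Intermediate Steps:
$O = 0$
$L{\left(w,v \right)} = 0$ ($L{\left(w,v \right)} = \left(- \frac{1}{2}\right) 0 = 0$)
$d{\left(V,g \right)} = V g$ ($d{\left(V,g \right)} = \left(0 + g\right) V = g V = V g$)
$\sqrt{-17 - 12} d{\left(6,-5 \right)} 16 = \sqrt{-17 - 12} \cdot 6 \left(-5\right) 16 = \sqrt{-29} \left(-30\right) 16 = i \sqrt{29} \left(-30\right) 16 = - 30 i \sqrt{29} \cdot 16 = - 480 i \sqrt{29}$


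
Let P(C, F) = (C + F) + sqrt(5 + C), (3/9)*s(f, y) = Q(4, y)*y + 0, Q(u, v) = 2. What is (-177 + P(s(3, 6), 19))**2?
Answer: (122 - sqrt(41))**2 ≈ 13363.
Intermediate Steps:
s(f, y) = 6*y (s(f, y) = 3*(2*y + 0) = 3*(2*y) = 6*y)
P(C, F) = C + F + sqrt(5 + C)
(-177 + P(s(3, 6), 19))**2 = (-177 + (6*6 + 19 + sqrt(5 + 6*6)))**2 = (-177 + (36 + 19 + sqrt(5 + 36)))**2 = (-177 + (36 + 19 + sqrt(41)))**2 = (-177 + (55 + sqrt(41)))**2 = (-122 + sqrt(41))**2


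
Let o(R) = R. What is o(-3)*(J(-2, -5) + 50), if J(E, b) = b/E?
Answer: -315/2 ≈ -157.50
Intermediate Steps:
o(-3)*(J(-2, -5) + 50) = -3*(-5/(-2) + 50) = -3*(-5*(-½) + 50) = -3*(5/2 + 50) = -3*105/2 = -315/2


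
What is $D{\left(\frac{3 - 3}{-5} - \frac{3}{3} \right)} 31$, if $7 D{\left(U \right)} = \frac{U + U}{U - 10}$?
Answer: $\frac{62}{77} \approx 0.80519$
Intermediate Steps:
$D{\left(U \right)} = \frac{2 U}{7 \left(-10 + U\right)}$ ($D{\left(U \right)} = \frac{\left(U + U\right) \frac{1}{U - 10}}{7} = \frac{2 U \frac{1}{-10 + U}}{7} = \frac{2 U}{7 \left(-10 + U\right)}$)
$D{\left(\frac{3 - 3}{-5} - \frac{3}{3} \right)} 31 = \frac{2 \left(\frac{3 - 3}{-5} - \frac{3}{3}\right)}{7 \left(-10 - \left(1 - \frac{3 - 3}{-5}\right)\right)} 31 = \frac{2 \left(\left(3 - 3\right) \left(- \frac{1}{5}\right) - 1\right)}{7 \left(-10 - \left(1 - \left(3 - 3\right) \left(- \frac{1}{5}\right)\right)\right)} 31 = \frac{2 \left(0 \left(- \frac{1}{5}\right) - 1\right)}{7 \left(-10 + \left(0 \left(- \frac{1}{5}\right) - 1\right)\right)} 31 = \frac{2 \left(0 - 1\right)}{7 \left(-10 + \left(0 - 1\right)\right)} 31 = \frac{2}{7} \left(-1\right) \frac{1}{-10 - 1} \cdot 31 = \frac{2}{7} \left(-1\right) \frac{1}{-11} \cdot 31 = \frac{2}{7} \left(-1\right) \left(- \frac{1}{11}\right) 31 = \frac{2}{77} \cdot 31 = \frac{62}{77}$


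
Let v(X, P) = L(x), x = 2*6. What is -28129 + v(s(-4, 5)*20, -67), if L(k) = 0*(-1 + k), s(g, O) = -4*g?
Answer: -28129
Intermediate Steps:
x = 12
L(k) = 0
v(X, P) = 0
-28129 + v(s(-4, 5)*20, -67) = -28129 + 0 = -28129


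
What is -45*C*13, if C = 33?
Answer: -19305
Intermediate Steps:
-45*C*13 = -45*33*13 = -1485*13 = -19305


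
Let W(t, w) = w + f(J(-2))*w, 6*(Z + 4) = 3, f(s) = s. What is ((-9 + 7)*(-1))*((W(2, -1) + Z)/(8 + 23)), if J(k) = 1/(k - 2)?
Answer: -17/62 ≈ -0.27419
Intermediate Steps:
J(k) = 1/(-2 + k)
Z = -7/2 (Z = -4 + (1/6)*3 = -4 + 1/2 = -7/2 ≈ -3.5000)
W(t, w) = 3*w/4 (W(t, w) = w + w/(-2 - 2) = w + w/(-4) = w - w/4 = 3*w/4)
((-9 + 7)*(-1))*((W(2, -1) + Z)/(8 + 23)) = ((-9 + 7)*(-1))*(((3/4)*(-1) - 7/2)/(8 + 23)) = (-2*(-1))*((-3/4 - 7/2)/31) = 2*(-17/4*1/31) = 2*(-17/124) = -17/62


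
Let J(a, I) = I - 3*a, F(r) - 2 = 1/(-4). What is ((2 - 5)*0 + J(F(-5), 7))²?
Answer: 49/16 ≈ 3.0625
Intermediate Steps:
F(r) = 7/4 (F(r) = 2 + 1/(-4) = 2 - ¼ = 7/4)
((2 - 5)*0 + J(F(-5), 7))² = ((2 - 5)*0 + (7 - 3*7/4))² = (-3*0 + (7 - 21/4))² = (0 + 7/4)² = (7/4)² = 49/16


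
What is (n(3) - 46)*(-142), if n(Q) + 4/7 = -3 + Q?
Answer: 46292/7 ≈ 6613.1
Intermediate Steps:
n(Q) = -25/7 + Q (n(Q) = -4/7 + (-3 + Q) = -25/7 + Q)
(n(3) - 46)*(-142) = ((-25/7 + 3) - 46)*(-142) = (-4/7 - 46)*(-142) = -326/7*(-142) = 46292/7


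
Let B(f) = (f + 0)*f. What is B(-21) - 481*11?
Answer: -4850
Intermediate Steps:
B(f) = f**2 (B(f) = f*f = f**2)
B(-21) - 481*11 = (-21)**2 - 481*11 = 441 - 5291 = -4850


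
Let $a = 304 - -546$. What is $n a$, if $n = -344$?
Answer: $-292400$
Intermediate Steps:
$a = 850$ ($a = 304 + 546 = 850$)
$n a = \left(-344\right) 850 = -292400$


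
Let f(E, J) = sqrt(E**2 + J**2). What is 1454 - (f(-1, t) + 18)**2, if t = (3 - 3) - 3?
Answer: 1120 - 36*sqrt(10) ≈ 1006.2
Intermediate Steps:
t = -3 (t = 0 - 3 = -3)
1454 - (f(-1, t) + 18)**2 = 1454 - (sqrt((-1)**2 + (-3)**2) + 18)**2 = 1454 - (sqrt(1 + 9) + 18)**2 = 1454 - (sqrt(10) + 18)**2 = 1454 - (18 + sqrt(10))**2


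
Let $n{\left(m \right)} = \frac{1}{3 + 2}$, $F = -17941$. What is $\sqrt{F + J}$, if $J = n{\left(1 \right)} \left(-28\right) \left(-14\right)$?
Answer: $\frac{i \sqrt{446565}}{5} \approx 133.65 i$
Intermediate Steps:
$n{\left(m \right)} = \frac{1}{5}$
$J = \frac{392}{5}$ ($J = \frac{1}{5} \left(-28\right) \left(-14\right) = \left(- \frac{28}{5}\right) \left(-14\right) = \frac{392}{5} \approx 78.4$)
$\sqrt{F + J} = \sqrt{-17941 + \frac{392}{5}} = \sqrt{- \frac{89313}{5}} = \frac{i \sqrt{446565}}{5}$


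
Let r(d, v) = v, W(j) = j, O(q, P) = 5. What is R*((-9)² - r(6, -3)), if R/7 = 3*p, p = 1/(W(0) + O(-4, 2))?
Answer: 1764/5 ≈ 352.80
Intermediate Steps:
p = ⅕ (p = 1/(0 + 5) = 1/5 = ⅕ ≈ 0.20000)
R = 21/5 (R = 7*(3*(⅕)) = 7*(⅗) = 21/5 ≈ 4.2000)
R*((-9)² - r(6, -3)) = 21*((-9)² - 1*(-3))/5 = 21*(81 + 3)/5 = (21/5)*84 = 1764/5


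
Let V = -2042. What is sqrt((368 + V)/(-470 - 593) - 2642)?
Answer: 2*I*sqrt(745899659)/1063 ≈ 51.385*I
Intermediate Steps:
sqrt((368 + V)/(-470 - 593) - 2642) = sqrt((368 - 2042)/(-470 - 593) - 2642) = sqrt(-1674/(-1063) - 2642) = sqrt(-1674*(-1/1063) - 2642) = sqrt(1674/1063 - 2642) = sqrt(-2806772/1063) = 2*I*sqrt(745899659)/1063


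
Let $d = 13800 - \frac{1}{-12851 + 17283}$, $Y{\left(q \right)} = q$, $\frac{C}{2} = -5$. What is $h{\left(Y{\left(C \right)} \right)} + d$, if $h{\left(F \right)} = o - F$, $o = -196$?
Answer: $\frac{60337247}{4432} \approx 13614.0$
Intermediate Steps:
$C = -10$ ($C = 2 \left(-5\right) = -10$)
$h{\left(F \right)} = -196 - F$
$d = \frac{61161599}{4432}$ ($d = 13800 - \frac{1}{4432} = \frac{61161599}{4432} \approx 13800.0$)
$h{\left(Y{\left(C \right)} \right)} + d = \left(-196 - -10\right) + \frac{61161599}{4432} = \left(-196 + 10\right) + \frac{61161599}{4432} = -186 + \frac{61161599}{4432} = \frac{60337247}{4432}$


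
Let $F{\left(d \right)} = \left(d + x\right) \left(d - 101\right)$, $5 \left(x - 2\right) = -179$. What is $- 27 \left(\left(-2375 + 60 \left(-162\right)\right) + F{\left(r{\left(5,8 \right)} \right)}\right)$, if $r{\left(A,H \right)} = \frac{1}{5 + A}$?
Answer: $\frac{23475609}{100} \approx 2.3476 \cdot 10^{5}$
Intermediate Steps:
$x = - \frac{169}{5}$ ($x = 2 + \frac{1}{5} \left(-179\right) = 2 - \frac{179}{5} = - \frac{169}{5} \approx -33.8$)
$F{\left(d \right)} = \left(-101 + d\right) \left(- \frac{169}{5} + d\right)$ ($F{\left(d \right)} = \left(d - \frac{169}{5}\right) \left(d - 101\right) = \left(- \frac{169}{5} + d\right) \left(-101 + d\right) = \left(-101 + d\right) \left(- \frac{169}{5} + d\right)$)
$- 27 \left(\left(-2375 + 60 \left(-162\right)\right) + F{\left(r{\left(5,8 \right)} \right)}\right) = - 27 \left(\left(-2375 + 60 \left(-162\right)\right) + \left(\frac{17069}{5} + \left(\frac{1}{5 + 5}\right)^{2} - \frac{674}{5 \left(5 + 5\right)}\right)\right) = - 27 \left(\left(-2375 - 9720\right) + \left(\frac{17069}{5} + \left(\frac{1}{10}\right)^{2} - \frac{674}{5 \cdot 10}\right)\right) = - 27 \left(-12095 + \left(\frac{17069}{5} + \left(\frac{1}{10}\right)^{2} - \frac{337}{25}\right)\right) = - 27 \left(-12095 + \left(\frac{17069}{5} + \frac{1}{100} - \frac{337}{25}\right)\right) = - 27 \left(-12095 + \frac{340033}{100}\right) = \left(-27\right) \left(- \frac{869467}{100}\right) = \frac{23475609}{100}$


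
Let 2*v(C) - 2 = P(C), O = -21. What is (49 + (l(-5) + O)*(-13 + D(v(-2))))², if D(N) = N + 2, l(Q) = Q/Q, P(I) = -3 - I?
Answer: 67081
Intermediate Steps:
v(C) = -½ - C/2 (v(C) = 1 + (-3 - C)/2 = 1 + (-3/2 - C/2) = -½ - C/2)
l(Q) = 1
D(N) = 2 + N
(49 + (l(-5) + O)*(-13 + D(v(-2))))² = (49 + (1 - 21)*(-13 + (2 + (-½ - ½*(-2)))))² = (49 - 20*(-13 + (2 + (-½ + 1))))² = (49 - 20*(-13 + (2 + ½)))² = (49 - 20*(-13 + 5/2))² = (49 - 20*(-21/2))² = (49 + 210)² = 259² = 67081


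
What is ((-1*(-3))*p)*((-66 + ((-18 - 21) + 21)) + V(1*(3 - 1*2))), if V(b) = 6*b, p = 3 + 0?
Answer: -702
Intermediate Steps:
p = 3
((-1*(-3))*p)*((-66 + ((-18 - 21) + 21)) + V(1*(3 - 1*2))) = (-1*(-3)*3)*((-66 + ((-18 - 21) + 21)) + 6*(1*(3 - 1*2))) = (3*3)*((-66 + (-39 + 21)) + 6*(1*(3 - 2))) = 9*((-66 - 18) + 6*(1*1)) = 9*(-84 + 6*1) = 9*(-84 + 6) = 9*(-78) = -702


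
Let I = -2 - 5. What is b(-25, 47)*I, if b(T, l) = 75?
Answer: -525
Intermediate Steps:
I = -7
b(-25, 47)*I = 75*(-7) = -525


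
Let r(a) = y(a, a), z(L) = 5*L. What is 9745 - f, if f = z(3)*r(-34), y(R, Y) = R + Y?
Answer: 10765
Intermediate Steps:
r(a) = 2*a (r(a) = a + a = 2*a)
f = -1020 (f = (5*3)*(2*(-34)) = 15*(-68) = -1020)
9745 - f = 9745 - 1*(-1020) = 9745 + 1020 = 10765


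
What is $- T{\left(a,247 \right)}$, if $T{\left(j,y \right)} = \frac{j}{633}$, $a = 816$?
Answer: $- \frac{272}{211} \approx -1.2891$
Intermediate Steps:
$T{\left(j,y \right)} = \frac{j}{633}$ ($T{\left(j,y \right)} = j \frac{1}{633} = \frac{j}{633}$)
$- T{\left(a,247 \right)} = - \frac{816}{633} = \left(-1\right) \frac{272}{211} = - \frac{272}{211}$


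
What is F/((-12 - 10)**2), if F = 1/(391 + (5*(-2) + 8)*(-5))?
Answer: 1/194084 ≈ 5.1524e-6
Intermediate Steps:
F = 1/401 (F = 1/(391 + (-10 + 8)*(-5)) = 1/(391 - 2*(-5)) = 1/(391 + 10) = 1/401 ≈ 0.0024938)
F/((-12 - 10)**2) = 1/(401*((-12 - 10)**2)) = 1/(401*((-22)**2)) = (1/401)/484 = (1/401)*(1/484) = 1/194084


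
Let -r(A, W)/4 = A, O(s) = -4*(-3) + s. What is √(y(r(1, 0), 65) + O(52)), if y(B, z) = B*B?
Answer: 4*√5 ≈ 8.9443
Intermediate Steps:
O(s) = 12 + s
r(A, W) = -4*A
y(B, z) = B²
√(y(r(1, 0), 65) + O(52)) = √((-4*1)² + (12 + 52)) = √((-4)² + 64) = √(16 + 64) = √80 = 4*√5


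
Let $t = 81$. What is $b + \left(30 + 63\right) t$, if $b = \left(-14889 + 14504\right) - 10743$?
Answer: $-3595$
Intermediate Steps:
$b = -11128$ ($b = -385 - 10743 = -11128$)
$b + \left(30 + 63\right) t = -11128 + \left(30 + 63\right) 81 = -11128 + 93 \cdot 81 = -11128 + 7533 = -3595$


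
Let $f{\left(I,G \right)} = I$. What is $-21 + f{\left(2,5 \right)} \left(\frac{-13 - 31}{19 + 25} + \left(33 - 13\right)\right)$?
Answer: $17$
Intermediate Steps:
$-21 + f{\left(2,5 \right)} \left(\frac{-13 - 31}{19 + 25} + \left(33 - 13\right)\right) = -21 + 2 \left(\frac{-13 - 31}{19 + 25} + \left(33 - 13\right)\right) = -21 + 2 \left(- \frac{44}{44} + 20\right) = -21 + 2 \left(\left(-44\right) \frac{1}{44} + 20\right) = -21 + 2 \left(-1 + 20\right) = -21 + 2 \cdot 19 = -21 + 38 = 17$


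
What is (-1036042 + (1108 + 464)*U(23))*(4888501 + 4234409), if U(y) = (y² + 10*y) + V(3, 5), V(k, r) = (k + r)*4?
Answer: 1892182763100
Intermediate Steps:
V(k, r) = 4*k + 4*r
U(y) = 32 + y² + 10*y (U(y) = (y² + 10*y) + (4*3 + 4*5) = (y² + 10*y) + (12 + 20) = (y² + 10*y) + 32 = 32 + y² + 10*y)
(-1036042 + (1108 + 464)*U(23))*(4888501 + 4234409) = (-1036042 + (1108 + 464)*(32 + 23² + 10*23))*(4888501 + 4234409) = (-1036042 + 1572*(32 + 529 + 230))*9122910 = (-1036042 + 1572*791)*9122910 = (-1036042 + 1243452)*9122910 = 207410*9122910 = 1892182763100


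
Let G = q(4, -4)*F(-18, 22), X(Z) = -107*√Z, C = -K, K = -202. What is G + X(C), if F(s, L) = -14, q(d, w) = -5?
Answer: 70 - 107*√202 ≈ -1450.8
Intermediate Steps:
C = 202 (C = -1*(-202) = 202)
G = 70 (G = -5*(-14) = 70)
G + X(C) = 70 - 107*√202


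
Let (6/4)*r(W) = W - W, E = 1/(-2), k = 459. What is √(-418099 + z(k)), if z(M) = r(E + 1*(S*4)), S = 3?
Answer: I*√418099 ≈ 646.61*I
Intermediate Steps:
E = -½ ≈ -0.50000
r(W) = 0 (r(W) = 2*(W - W)/3 = (⅔)*0 = 0)
z(M) = 0
√(-418099 + z(k)) = √(-418099 + 0) = √(-418099) = I*√418099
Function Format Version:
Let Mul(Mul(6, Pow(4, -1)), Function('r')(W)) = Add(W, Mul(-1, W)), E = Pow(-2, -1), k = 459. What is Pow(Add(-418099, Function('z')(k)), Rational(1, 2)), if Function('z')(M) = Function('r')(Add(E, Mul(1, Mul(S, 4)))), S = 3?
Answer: Mul(I, Pow(418099, Rational(1, 2))) ≈ Mul(646.61, I)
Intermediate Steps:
E = Rational(-1, 2) ≈ -0.50000
Function('r')(W) = 0 (Function('r')(W) = Mul(Rational(2, 3), Add(W, Mul(-1, W))) = Mul(Rational(2, 3), 0) = 0)
Function('z')(M) = 0
Pow(Add(-418099, Function('z')(k)), Rational(1, 2)) = Pow(Add(-418099, 0), Rational(1, 2)) = Pow(-418099, Rational(1, 2)) = Mul(I, Pow(418099, Rational(1, 2)))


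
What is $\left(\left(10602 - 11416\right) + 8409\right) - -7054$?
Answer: $14649$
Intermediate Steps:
$\left(\left(10602 - 11416\right) + 8409\right) - -7054 = \left(-814 + 8409\right) + 7054 = 7595 + 7054 = 14649$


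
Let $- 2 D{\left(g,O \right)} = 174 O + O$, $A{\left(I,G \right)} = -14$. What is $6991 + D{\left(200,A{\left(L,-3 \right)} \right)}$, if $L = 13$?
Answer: $8216$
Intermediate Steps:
$D{\left(g,O \right)} = - \frac{175 O}{2}$ ($D{\left(g,O \right)} = - \frac{174 O + O}{2} = - \frac{175 O}{2}$)
$6991 + D{\left(200,A{\left(L,-3 \right)} \right)} = 6991 - -1225 = 6991 + 1225 = 8216$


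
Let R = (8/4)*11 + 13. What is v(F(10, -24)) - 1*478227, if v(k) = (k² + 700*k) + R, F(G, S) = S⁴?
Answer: 110307079184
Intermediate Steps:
R = 35 (R = (8*(¼))*11 + 13 = 2*11 + 13 = 22 + 13 = 35)
v(k) = 35 + k² + 700*k (v(k) = (k² + 700*k) + 35 = 35 + k² + 700*k)
v(F(10, -24)) - 1*478227 = (35 + ((-24)⁴)² + 700*(-24)⁴) - 1*478227 = (35 + 331776² + 700*331776) - 478227 = (35 + 110075314176 + 232243200) - 478227 = 110307557411 - 478227 = 110307079184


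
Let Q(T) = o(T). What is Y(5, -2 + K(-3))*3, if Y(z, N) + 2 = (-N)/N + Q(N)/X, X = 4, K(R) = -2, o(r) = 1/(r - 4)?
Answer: -291/32 ≈ -9.0938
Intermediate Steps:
o(r) = 1/(-4 + r)
Q(T) = 1/(-4 + T)
Y(z, N) = -3 + 1/(4*(-4 + N)) (Y(z, N) = -2 + ((-N)/N + 1/((-4 + N)*4)) = -2 + (-1 + (1/4)/(-4 + N)) = -2 + (-1 + 1/(4*(-4 + N))) = -3 + 1/(4*(-4 + N)))
Y(5, -2 + K(-3))*3 = ((49 - 12*(-2 - 2))/(4*(-4 + (-2 - 2))))*3 = ((49 - 12*(-4))/(4*(-4 - 4)))*3 = ((1/4)*(49 + 48)/(-8))*3 = ((1/4)*(-1/8)*97)*3 = -97/32*3 = -291/32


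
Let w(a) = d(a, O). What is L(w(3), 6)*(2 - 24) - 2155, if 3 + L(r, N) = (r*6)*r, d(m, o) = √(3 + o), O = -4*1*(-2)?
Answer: -3541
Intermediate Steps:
O = 8 (O = -4*(-2) = 8)
w(a) = √11 (w(a) = √(3 + 8) = √11)
L(r, N) = -3 + 6*r² (L(r, N) = -3 + (r*6)*r = -3 + (6*r)*r = -3 + 6*r²)
L(w(3), 6)*(2 - 24) - 2155 = (-3 + 6*(√11)²)*(2 - 24) - 2155 = (-3 + 6*11)*(-22) - 2155 = (-3 + 66)*(-22) - 2155 = 63*(-22) - 2155 = -1386 - 2155 = -3541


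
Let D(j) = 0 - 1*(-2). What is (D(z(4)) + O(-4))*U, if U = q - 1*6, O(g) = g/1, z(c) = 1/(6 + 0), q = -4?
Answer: 20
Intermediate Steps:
z(c) = ⅙ (z(c) = 1/6 = ⅙)
O(g) = g (O(g) = g*1 = g)
U = -10 (U = -4 - 1*6 = -4 - 6 = -10)
D(j) = 2 (D(j) = 0 + 2 = 2)
(D(z(4)) + O(-4))*U = (2 - 4)*(-10) = -2*(-10) = 20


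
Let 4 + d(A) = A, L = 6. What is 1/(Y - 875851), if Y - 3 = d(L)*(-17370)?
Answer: -1/910588 ≈ -1.0982e-6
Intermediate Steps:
d(A) = -4 + A
Y = -34737 (Y = 3 + (-4 + 6)*(-17370) = 3 + 2*(-17370) = 3 - 34740 = -34737)
1/(Y - 875851) = 1/(-34737 - 875851) = 1/(-910588) = -1/910588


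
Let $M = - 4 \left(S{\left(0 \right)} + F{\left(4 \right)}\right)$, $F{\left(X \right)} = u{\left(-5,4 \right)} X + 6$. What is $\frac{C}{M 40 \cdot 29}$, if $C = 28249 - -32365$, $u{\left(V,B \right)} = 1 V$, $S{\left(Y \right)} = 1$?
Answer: $\frac{30307}{30160} \approx 1.0049$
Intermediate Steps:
$u{\left(V,B \right)} = V$
$F{\left(X \right)} = 6 - 5 X$ ($F{\left(X \right)} = - 5 X + 6 = 6 - 5 X$)
$M = 52$ ($M = - 4 \left(1 + \left(6 - 20\right)\right) = - 4 \left(1 - 14\right) = \left(-4\right) \left(-13\right) = 52$)
$C = 60614$ ($C = 28249 + 32365 = 60614$)
$\frac{C}{M 40 \cdot 29} = \frac{60614}{52 \cdot 40 \cdot 29} = \frac{60614}{2080 \cdot 29} = \frac{60614}{60320} = 60614 \cdot \frac{1}{60320} = \frac{30307}{30160}$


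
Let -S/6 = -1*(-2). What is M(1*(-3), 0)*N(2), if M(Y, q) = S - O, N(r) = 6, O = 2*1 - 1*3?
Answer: -66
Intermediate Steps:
S = -12 (S = -(-6)*(-2) = -6*2 = -12)
O = -1 (O = 2 - 3 = -1)
M(Y, q) = -11 (M(Y, q) = -12 - 1*(-1) = -12 + 1 = -11)
M(1*(-3), 0)*N(2) = -11*6 = -66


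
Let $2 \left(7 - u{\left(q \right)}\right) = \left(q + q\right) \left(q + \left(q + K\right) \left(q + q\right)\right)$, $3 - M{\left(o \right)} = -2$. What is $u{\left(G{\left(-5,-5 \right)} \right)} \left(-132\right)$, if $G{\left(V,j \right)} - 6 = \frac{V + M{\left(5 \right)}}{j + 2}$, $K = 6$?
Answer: $117876$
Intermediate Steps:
$M{\left(o \right)} = 5$ ($M{\left(o \right)} = 3 - -2 = 3 + 2 = 5$)
$G{\left(V,j \right)} = 6 + \frac{5 + V}{2 + j}$ ($G{\left(V,j \right)} = 6 + \frac{V + 5}{j + 2} = 6 + \frac{5 + V}{2 + j}$)
$u{\left(q \right)} = 7 - q \left(q + 2 q \left(6 + q\right)\right)$ ($u{\left(q \right)} = 7 - \frac{\left(q + q\right) \left(q + \left(q + 6\right) \left(q + q\right)\right)}{2} = 7 - \frac{2 q \left(q + \left(6 + q\right) 2 q\right)}{2} = 7 - \frac{2 q \left(q + 2 q \left(6 + q\right)\right)}{2} = 7 - q \left(q + 2 q \left(6 + q\right)\right)$)
$u{\left(G{\left(-5,-5 \right)} \right)} \left(-132\right) = \left(7 - 13 \left(\frac{17 - 5 + 6 \left(-5\right)}{2 - 5}\right)^{2} - 2 \left(\frac{17 - 5 + 6 \left(-5\right)}{2 - 5}\right)^{3}\right) \left(-132\right) = \left(7 - 13 \left(\frac{17 - 5 - 30}{-3}\right)^{2} - 2 \left(\frac{17 - 5 - 30}{-3}\right)^{3}\right) \left(-132\right) = \left(7 - 13 \left(\left(- \frac{1}{3}\right) \left(-18\right)\right)^{2} - 2 \left(\left(- \frac{1}{3}\right) \left(-18\right)\right)^{3}\right) \left(-132\right) = \left(7 - 13 \cdot 6^{2} - 2 \cdot 6^{3}\right) \left(-132\right) = \left(7 - 468 - 432\right) \left(-132\right) = \left(-893\right) \left(-132\right) = 117876$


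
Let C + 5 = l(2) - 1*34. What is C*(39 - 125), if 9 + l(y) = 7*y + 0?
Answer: 2924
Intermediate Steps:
l(y) = -9 + 7*y (l(y) = -9 + (7*y + 0) = -9 + 7*y)
C = -34 (C = -5 + ((-9 + 7*2) - 1*34) = -5 + ((-9 + 14) - 34) = -5 + (5 - 34) = -5 - 29 = -34)
C*(39 - 125) = -34*(39 - 125) = -34*(-86) = 2924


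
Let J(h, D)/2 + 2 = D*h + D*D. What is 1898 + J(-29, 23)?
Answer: 1618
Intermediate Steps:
J(h, D) = -4 + 2*D**2 + 2*D*h (J(h, D) = -4 + 2*(D*h + D*D) = -4 + 2*(D*h + D**2) = -4 + 2*(D**2 + D*h) = -4 + (2*D**2 + 2*D*h) = -4 + 2*D**2 + 2*D*h)
1898 + J(-29, 23) = 1898 + (-4 + 2*23**2 + 2*23*(-29)) = 1898 + (-4 + 2*529 - 1334) = 1898 + (-4 + 1058 - 1334) = 1898 - 280 = 1618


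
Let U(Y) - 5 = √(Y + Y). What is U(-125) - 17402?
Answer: -17397 + 5*I*√10 ≈ -17397.0 + 15.811*I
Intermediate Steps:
U(Y) = 5 + √2*√Y (U(Y) = 5 + √(Y + Y) = 5 + √(2*Y) = 5 + √2*√Y)
U(-125) - 17402 = (5 + √2*√(-125)) - 17402 = (5 + √2*(5*I*√5)) - 17402 = (5 + 5*I*√10) - 17402 = -17397 + 5*I*√10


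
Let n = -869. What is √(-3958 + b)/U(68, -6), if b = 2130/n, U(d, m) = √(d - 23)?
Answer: 4*I*√934618190/13035 ≈ 9.3814*I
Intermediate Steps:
U(d, m) = √(-23 + d)
b = -2130/869 (b = 2130/(-869) = 2130*(-1/869) = -2130/869 ≈ -2.4511)
√(-3958 + b)/U(68, -6) = √(-3958 - 2130/869)/(√(-23 + 68)) = √(-3441632/869)/(√45) = (4*I*√186923638/869)/((3*√5)) = (4*I*√186923638/869)*(√5/15) = 4*I*√934618190/13035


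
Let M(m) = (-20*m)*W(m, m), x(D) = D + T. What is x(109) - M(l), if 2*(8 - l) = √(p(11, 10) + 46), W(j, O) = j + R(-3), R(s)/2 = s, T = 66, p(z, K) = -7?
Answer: 690 - 100*√39 ≈ 65.500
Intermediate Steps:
R(s) = 2*s
x(D) = 66 + D (x(D) = D + 66 = 66 + D)
W(j, O) = -6 + j (W(j, O) = j + 2*(-3) = j - 6 = -6 + j)
l = 8 - √39/2 (l = 8 - √(-7 + 46)/2 = 8 - √39/2 ≈ 4.8775)
M(m) = -20*m*(-6 + m) (M(m) = (-20*m)*(-6 + m) = -20*m*(-6 + m))
x(109) - M(l) = (66 + 109) - 20*(8 - √39/2)*(6 - (8 - √39/2)) = 175 - 20*(8 - √39/2)*(6 + (-8 + √39/2)) = 175 - 20*(8 - √39/2)*(-2 + √39/2) = 175 - 20*(-2 + √39/2)*(8 - √39/2)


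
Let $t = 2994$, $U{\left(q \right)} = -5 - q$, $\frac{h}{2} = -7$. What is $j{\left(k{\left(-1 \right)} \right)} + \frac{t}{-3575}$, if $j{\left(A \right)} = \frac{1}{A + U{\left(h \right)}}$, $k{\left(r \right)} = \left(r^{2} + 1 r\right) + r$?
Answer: $- \frac{20377}{28600} \approx -0.71248$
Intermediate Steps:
$h = -14$ ($h = 2 \left(-7\right) = -14$)
$k{\left(r \right)} = r^{2} + 2 r$ ($k{\left(r \right)} = \left(r^{2} + r\right) + r = \left(r + r^{2}\right) + r = r^{2} + 2 r$)
$j{\left(A \right)} = \frac{1}{9 + A}$ ($j{\left(A \right)} = \frac{1}{A - -9} = \frac{1}{A + \left(-5 + 14\right)} = \frac{1}{A + 9} = \frac{1}{9 + A}$)
$j{\left(k{\left(-1 \right)} \right)} + \frac{t}{-3575} = \frac{1}{9 - \left(2 - 1\right)} + \frac{2994}{-3575} = \frac{1}{9 - 1} + 2994 \left(- \frac{1}{3575}\right) = \frac{1}{9 - 1} - \frac{2994}{3575} = \frac{1}{8} - \frac{2994}{3575} = - \frac{20377}{28600}$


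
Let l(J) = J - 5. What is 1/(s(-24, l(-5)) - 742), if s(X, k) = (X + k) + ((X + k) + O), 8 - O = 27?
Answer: -1/829 ≈ -0.0012063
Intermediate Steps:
O = -19 (O = 8 - 1*27 = 8 - 27 = -19)
l(J) = -5 + J
s(X, k) = -19 + 2*X + 2*k (s(X, k) = (X + k) + ((X + k) - 19) = (X + k) + (-19 + X + k) = -19 + 2*X + 2*k)
1/(s(-24, l(-5)) - 742) = 1/((-19 + 2*(-24) + 2*(-5 - 5)) - 742) = 1/((-19 - 48 + 2*(-10)) - 742) = 1/((-19 - 48 - 20) - 742) = 1/(-87 - 742) = 1/(-829) = -1/829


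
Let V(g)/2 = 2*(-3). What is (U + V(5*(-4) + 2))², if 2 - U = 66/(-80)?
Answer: 134689/1600 ≈ 84.181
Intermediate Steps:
U = 113/40 (U = 2 - 66/(-80) = 2 - 66*(-1)/80 = 2 - 1*(-33/40) = 2 + 33/40 = 113/40 ≈ 2.8250)
V(g) = -12 (V(g) = 2*(2*(-3)) = 2*(-6) = -12)
(U + V(5*(-4) + 2))² = (113/40 - 12)² = (-367/40)² = 134689/1600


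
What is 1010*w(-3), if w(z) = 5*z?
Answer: -15150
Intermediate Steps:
1010*w(-3) = 1010*(5*(-3)) = 1010*(-15) = -15150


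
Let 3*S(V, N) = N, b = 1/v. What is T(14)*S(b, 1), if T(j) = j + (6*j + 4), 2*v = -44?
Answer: 34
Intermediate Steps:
v = -22 (v = (½)*(-44) = -22)
b = -1/22 (b = 1/(-22) = 1*(-1/22) = -1/22 ≈ -0.045455)
T(j) = 4 + 7*j (T(j) = j + (4 + 6*j) = 4 + 7*j)
S(V, N) = N/3
T(14)*S(b, 1) = (4 + 7*14)*((⅓)*1) = (4 + 98)*(⅓) = 102*(⅓) = 34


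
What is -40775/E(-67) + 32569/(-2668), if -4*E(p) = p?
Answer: -437332923/178756 ≈ -2446.5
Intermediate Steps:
E(p) = -p/4
-40775/E(-67) + 32569/(-2668) = -40775/((-¼*(-67))) + 32569/(-2668) = -40775/67/4 + 32569*(-1/2668) = -40775*4/67 - 32569/2668 = -163100/67 - 32569/2668 = -437332923/178756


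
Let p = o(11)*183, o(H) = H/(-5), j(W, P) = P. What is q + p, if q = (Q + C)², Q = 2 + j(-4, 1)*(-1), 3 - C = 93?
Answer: 37592/5 ≈ 7518.4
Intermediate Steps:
C = -90 (C = 3 - 1*93 = 3 - 93 = -90)
o(H) = -H/5 (o(H) = H*(-⅕) = -H/5)
Q = 1 (Q = 2 + 1*(-1) = 2 - 1 = 1)
q = 7921 (q = (1 - 90)² = (-89)² = 7921)
p = -2013/5 (p = -⅕*11*183 = -11/5*183 = -2013/5 ≈ -402.60)
q + p = 7921 - 2013/5 = 37592/5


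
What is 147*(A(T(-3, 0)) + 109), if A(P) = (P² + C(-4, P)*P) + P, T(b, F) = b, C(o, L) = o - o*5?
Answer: 9849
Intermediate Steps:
C(o, L) = -4*o (C(o, L) = o - 5*o = -4*o)
A(P) = P² + 17*P (A(P) = (P² + (-4*(-4))*P) + P = (P² + 16*P) + P = P² + 17*P)
147*(A(T(-3, 0)) + 109) = 147*(-3*(17 - 3) + 109) = 147*(-3*14 + 109) = 147*(-42 + 109) = 147*67 = 9849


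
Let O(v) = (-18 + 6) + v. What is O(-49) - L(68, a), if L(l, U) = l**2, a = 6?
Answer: -4685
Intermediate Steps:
O(v) = -12 + v
O(-49) - L(68, a) = (-12 - 49) - 1*68**2 = -61 - 1*4624 = -61 - 4624 = -4685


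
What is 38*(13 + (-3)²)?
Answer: 836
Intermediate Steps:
38*(13 + (-3)²) = 38*(13 + 9) = 38*22 = 836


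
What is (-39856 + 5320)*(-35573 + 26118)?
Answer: 326537880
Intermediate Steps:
(-39856 + 5320)*(-35573 + 26118) = -34536*(-9455) = 326537880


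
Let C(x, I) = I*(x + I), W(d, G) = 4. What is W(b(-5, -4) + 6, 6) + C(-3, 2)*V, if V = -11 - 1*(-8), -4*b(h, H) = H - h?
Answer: 10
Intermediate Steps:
b(h, H) = -H/4 + h/4 (b(h, H) = -(H - h)/4 = -H/4 + h/4)
V = -3 (V = -11 + 8 = -3)
C(x, I) = I*(I + x)
W(b(-5, -4) + 6, 6) + C(-3, 2)*V = 4 + (2*(2 - 3))*(-3) = 4 + (2*(-1))*(-3) = 4 - 2*(-3) = 4 + 6 = 10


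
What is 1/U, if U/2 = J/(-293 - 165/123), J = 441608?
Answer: -3017/9052964 ≈ -0.00033326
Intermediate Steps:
U = -9052964/3017 (U = 2*(441608/(-293 - 165/123)) = 2*(441608/(-293 + (1/123)*(-165))) = 2*(441608/(-293 - 55/41)) = 2*(441608/(-12068/41)) = 2*(441608*(-41/12068)) = 2*(-4526482/3017) = -9052964/3017 ≈ -3000.7)
1/U = 1/(-9052964/3017) = -3017/9052964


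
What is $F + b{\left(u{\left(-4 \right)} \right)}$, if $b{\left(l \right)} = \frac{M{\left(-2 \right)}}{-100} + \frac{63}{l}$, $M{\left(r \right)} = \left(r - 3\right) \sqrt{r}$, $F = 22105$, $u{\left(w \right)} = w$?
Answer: $\frac{88357}{4} + \frac{i \sqrt{2}}{20} \approx 22089.0 + 0.070711 i$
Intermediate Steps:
$M{\left(r \right)} = \sqrt{r} \left(-3 + r\right)$ ($M{\left(r \right)} = \left(r - 3\right) \sqrt{r} = \left(-3 + r\right) \sqrt{r} = \sqrt{r} \left(-3 + r\right)$)
$b{\left(l \right)} = \frac{63}{l} + \frac{i \sqrt{2}}{20}$ ($b{\left(l \right)} = \frac{\sqrt{-2} \left(-3 - 2\right)}{-100} + \frac{63}{l} = i \sqrt{2} \left(-5\right) \left(- \frac{1}{100}\right) + \frac{63}{l} = - 5 i \sqrt{2} \left(- \frac{1}{100}\right) + \frac{63}{l} = \frac{i \sqrt{2}}{20} + \frac{63}{l} = \frac{63}{l} + \frac{i \sqrt{2}}{20}$)
$F + b{\left(u{\left(-4 \right)} \right)} = 22105 + \left(\frac{63}{-4} + \frac{i \sqrt{2}}{20}\right) = 22105 + \left(63 \left(- \frac{1}{4}\right) + \frac{i \sqrt{2}}{20}\right) = 22105 - \left(\frac{63}{4} - \frac{i \sqrt{2}}{20}\right) = \frac{88357}{4} + \frac{i \sqrt{2}}{20}$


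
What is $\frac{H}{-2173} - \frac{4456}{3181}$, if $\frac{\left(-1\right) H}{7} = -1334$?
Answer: $- \frac{39387066}{6912313} \approx -5.6981$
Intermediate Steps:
$H = 9338$ ($H = \left(-7\right) \left(-1334\right) = 9338$)
$\frac{H}{-2173} - \frac{4456}{3181} = \frac{9338}{-2173} - \frac{4456}{3181} = 9338 \left(- \frac{1}{2173}\right) - \frac{4456}{3181} = - \frac{9338}{2173} - \frac{4456}{3181} = - \frac{39387066}{6912313}$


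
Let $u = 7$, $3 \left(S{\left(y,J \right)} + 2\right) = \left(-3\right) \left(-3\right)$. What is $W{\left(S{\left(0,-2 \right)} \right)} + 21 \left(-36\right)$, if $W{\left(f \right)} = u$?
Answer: $-749$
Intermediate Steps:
$S{\left(y,J \right)} = 1$ ($S{\left(y,J \right)} = -2 + \frac{\left(-3\right) \left(-3\right)}{3} = -2 + \frac{1}{3} \cdot 9 = -2 + 3 = 1$)
$W{\left(f \right)} = 7$
$W{\left(S{\left(0,-2 \right)} \right)} + 21 \left(-36\right) = 7 + 21 \left(-36\right) = 7 - 756 = -749$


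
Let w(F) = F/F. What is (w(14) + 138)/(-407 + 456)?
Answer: 139/49 ≈ 2.8367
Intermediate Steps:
w(F) = 1
(w(14) + 138)/(-407 + 456) = (1 + 138)/(-407 + 456) = 139/49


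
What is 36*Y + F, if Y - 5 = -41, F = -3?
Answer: -1299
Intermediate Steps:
Y = -36 (Y = 5 - 41 = -36)
36*Y + F = 36*(-36) - 3 = -1296 - 3 = -1299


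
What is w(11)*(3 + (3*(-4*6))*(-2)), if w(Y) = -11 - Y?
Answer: -3234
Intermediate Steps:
w(11)*(3 + (3*(-4*6))*(-2)) = (-11 - 1*11)*(3 + (3*(-4*6))*(-2)) = (-11 - 11)*(3 + (3*(-24))*(-2)) = -22*(3 - 72*(-2)) = -22*(3 + 144) = -22*147 = -3234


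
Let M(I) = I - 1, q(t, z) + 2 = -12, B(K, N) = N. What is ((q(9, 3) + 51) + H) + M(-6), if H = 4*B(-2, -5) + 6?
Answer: 16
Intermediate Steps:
q(t, z) = -14 (q(t, z) = -2 - 12 = -14)
H = -14 (H = 4*(-5) + 6 = -20 + 6 = -14)
M(I) = -1 + I
((q(9, 3) + 51) + H) + M(-6) = ((-14 + 51) - 14) + (-1 - 6) = (37 - 14) - 7 = 23 - 7 = 16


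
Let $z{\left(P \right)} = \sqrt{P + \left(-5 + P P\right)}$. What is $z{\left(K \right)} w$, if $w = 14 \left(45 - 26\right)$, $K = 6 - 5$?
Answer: $266 i \sqrt{3} \approx 460.73 i$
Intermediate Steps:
$K = 1$ ($K = 6 - 5 = 1$)
$z{\left(P \right)} = \sqrt{-5 + P + P^{2}}$ ($z{\left(P \right)} = \sqrt{P + \left(-5 + P^{2}\right)} = \sqrt{-5 + P + P^{2}}$)
$w = 266$ ($w = 14 \cdot 19 = 266$)
$z{\left(K \right)} w = \sqrt{-5 + 1 + 1^{2}} \cdot 266 = \sqrt{-5 + 1 + 1} \cdot 266 = \sqrt{-3} \cdot 266 = i \sqrt{3} \cdot 266 = 266 i \sqrt{3}$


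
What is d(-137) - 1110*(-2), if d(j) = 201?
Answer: 2421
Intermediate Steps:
d(-137) - 1110*(-2) = 201 - 1110*(-2) = 201 + 2220 = 2421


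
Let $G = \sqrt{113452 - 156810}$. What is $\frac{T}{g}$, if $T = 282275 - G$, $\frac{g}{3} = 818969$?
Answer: $\frac{282275}{2456907} - \frac{i \sqrt{43358}}{2456907} \approx 0.11489 - 8.4751 \cdot 10^{-5} i$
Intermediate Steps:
$G = i \sqrt{43358}$ ($G = \sqrt{-43358} = i \sqrt{43358} \approx 208.23 i$)
$g = 2456907$ ($g = 3 \cdot 818969 = 2456907$)
$T = 282275 - i \sqrt{43358} \approx 2.8228 \cdot 10^{5} - 208.23 i$
$\frac{T}{g} = \frac{282275 - i \sqrt{43358}}{2456907} = \left(282275 - i \sqrt{43358}\right) \frac{1}{2456907} = \frac{282275}{2456907} - \frac{i \sqrt{43358}}{2456907}$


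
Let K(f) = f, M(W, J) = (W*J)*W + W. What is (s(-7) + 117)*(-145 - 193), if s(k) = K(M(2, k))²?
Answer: -268034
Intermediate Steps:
M(W, J) = W + J*W² (M(W, J) = (J*W)*W + W = J*W² + W = W + J*W²)
s(k) = (2 + 4*k)² (s(k) = (2*(1 + k*2))² = (2*(1 + 2*k))² = (2 + 4*k)²)
(s(-7) + 117)*(-145 - 193) = (4*(1 + 2*(-7))² + 117)*(-145 - 193) = (4*(1 - 14)² + 117)*(-338) = (4*(-13)² + 117)*(-338) = (4*169 + 117)*(-338) = (676 + 117)*(-338) = 793*(-338) = -268034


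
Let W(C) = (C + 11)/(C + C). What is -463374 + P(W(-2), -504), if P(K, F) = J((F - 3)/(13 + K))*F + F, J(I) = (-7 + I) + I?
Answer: -17750826/43 ≈ -4.1281e+5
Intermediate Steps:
W(C) = (11 + C)/(2*C) (W(C) = (11 + C)/((2*C)) = (11 + C)*(1/(2*C)) = (11 + C)/(2*C))
J(I) = -7 + 2*I
P(K, F) = F + F*(-7 + 2*(-3 + F)/(13 + K)) (P(K, F) = (-7 + 2*((F - 3)/(13 + K)))*F + F = (-7 + 2*((-3 + F)/(13 + K)))*F + F = (-7 + 2*(-3 + F)/(13 + K))*F + F = F*(-7 + 2*(-3 + F)/(13 + K)) + F = F + F*(-7 + 2*(-3 + F)/(13 + K)))
-463374 + P(W(-2), -504) = -463374 + 2*(-504)*(-42 - 504 - 3*(11 - 2)/(2*(-2)))/(13 + (½)*(11 - 2)/(-2)) = -463374 + 2*(-504)*(-42 - 504 - 3*(-1)*9/(2*2))/(13 + (½)*(-½)*9) = -463374 + 2*(-504)*(-42 - 504 - 3*(-9/4))/(13 - 9/4) = -463374 + 2*(-504)*(-42 - 504 + 27/4)/(43/4) = -463374 + 2*(-504)*(4/43)*(-2157/4) = -463374 + 2174256/43 = -17750826/43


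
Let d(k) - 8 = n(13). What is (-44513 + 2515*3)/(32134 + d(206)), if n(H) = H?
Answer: -36968/32155 ≈ -1.1497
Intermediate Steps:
d(k) = 21 (d(k) = 8 + 13 = 21)
(-44513 + 2515*3)/(32134 + d(206)) = (-44513 + 2515*3)/(32134 + 21) = (-44513 + 7545)/32155 = -36968*1/32155 = -36968/32155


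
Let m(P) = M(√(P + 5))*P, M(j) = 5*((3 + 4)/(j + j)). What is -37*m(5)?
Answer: -1295*√10/4 ≈ -1023.8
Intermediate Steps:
M(j) = 35/(2*j) (M(j) = 5*(7/((2*j))) = 5*(7*(1/(2*j))) = 5*(7/(2*j)) = 35/(2*j))
m(P) = 35*P/(2*√(5 + P)) (m(P) = (35/(2*(√(P + 5))))*P = (35/(2*(√(5 + P))))*P = (35/(2*√(5 + P)))*P = 35*P/(2*√(5 + P)))
-37*m(5) = -1295*5/(2*√(5 + 5)) = -1295*5/(2*√10) = -1295*5*√10/10/2 = -1295*√10/4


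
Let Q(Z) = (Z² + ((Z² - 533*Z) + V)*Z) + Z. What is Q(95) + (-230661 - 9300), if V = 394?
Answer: -4146361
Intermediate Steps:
Q(Z) = Z + Z² + Z*(394 + Z² - 533*Z) (Q(Z) = (Z² + ((Z² - 533*Z) + 394)*Z) + Z = (Z² + (394 + Z² - 533*Z)*Z) + Z = (Z² + Z*(394 + Z² - 533*Z)) + Z = Z + Z² + Z*(394 + Z² - 533*Z))
Q(95) + (-230661 - 9300) = 95*(395 + 95² - 532*95) + (-230661 - 9300) = 95*(395 + 9025 - 50540) - 239961 = 95*(-41120) - 239961 = -3906400 - 239961 = -4146361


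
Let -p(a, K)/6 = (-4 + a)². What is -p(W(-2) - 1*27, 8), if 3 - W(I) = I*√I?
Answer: 4656 - 672*I*√2 ≈ 4656.0 - 950.35*I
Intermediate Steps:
W(I) = 3 - I^(3/2) (W(I) = 3 - I*√I = 3 - I^(3/2))
p(a, K) = -6*(-4 + a)²
-p(W(-2) - 1*27, 8) = -(-6)*(-4 + ((3 - (-2)^(3/2)) - 1*27))² = -(-6)*(-4 + ((3 - (-2)*I*√2) - 27))² = -(-6)*(-4 + ((3 + 2*I*√2) - 27))² = -(-6)*(-4 + (-24 + 2*I*√2))² = -(-6)*(-28 + 2*I*√2)² = 6*(-28 + 2*I*√2)²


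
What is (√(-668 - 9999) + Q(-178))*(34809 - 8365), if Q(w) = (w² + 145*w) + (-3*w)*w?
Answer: -2358223032 + 26444*I*√10667 ≈ -2.3582e+9 + 2.7312e+6*I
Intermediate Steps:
Q(w) = -2*w² + 145*w (Q(w) = (w² + 145*w) - 3*w² = -2*w² + 145*w)
(√(-668 - 9999) + Q(-178))*(34809 - 8365) = (√(-668 - 9999) - 178*(145 - 2*(-178)))*(34809 - 8365) = (√(-10667) - 178*(145 + 356))*26444 = (I*√10667 - 178*501)*26444 = (I*√10667 - 89178)*26444 = (-89178 + I*√10667)*26444 = -2358223032 + 26444*I*√10667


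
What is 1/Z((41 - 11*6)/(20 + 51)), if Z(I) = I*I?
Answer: 5041/625 ≈ 8.0656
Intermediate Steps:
Z(I) = I²
1/Z((41 - 11*6)/(20 + 51)) = 1/(((41 - 11*6)/(20 + 51))²) = 1/(((41 - 66)/71)²) = 1/((-25*1/71)²) = 1/((-25/71)²) = 1/(625/5041) = 5041/625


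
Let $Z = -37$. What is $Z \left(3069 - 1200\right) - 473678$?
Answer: $-542831$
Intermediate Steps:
$Z \left(3069 - 1200\right) - 473678 = - 37 \left(3069 - 1200\right) - 473678 = \left(-37\right) 1869 - 473678 = -69153 - 473678 = -542831$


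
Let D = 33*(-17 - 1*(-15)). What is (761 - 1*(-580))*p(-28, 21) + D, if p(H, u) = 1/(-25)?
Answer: -2991/25 ≈ -119.64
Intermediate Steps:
p(H, u) = -1/25
D = -66 (D = 33*(-17 + 15) = 33*(-2) = -66)
(761 - 1*(-580))*p(-28, 21) + D = (761 - 1*(-580))*(-1/25) - 66 = (761 + 580)*(-1/25) - 66 = 1341*(-1/25) - 66 = -1341/25 - 66 = -2991/25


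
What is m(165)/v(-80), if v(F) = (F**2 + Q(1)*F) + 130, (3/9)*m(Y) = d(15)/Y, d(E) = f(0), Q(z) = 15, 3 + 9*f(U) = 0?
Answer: -1/879450 ≈ -1.1371e-6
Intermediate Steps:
f(U) = -1/3 (f(U) = -1/3 + (1/9)*0 = -1/3 + 0 = -1/3)
d(E) = -1/3
m(Y) = -1/Y (m(Y) = 3*(-1/(3*Y)) = -1/Y)
v(F) = 130 + F**2 + 15*F (v(F) = (F**2 + 15*F) + 130 = 130 + F**2 + 15*F)
m(165)/v(-80) = (-1/165)/(130 + (-80)**2 + 15*(-80)) = (-1*1/165)/(130 + 6400 - 1200) = -1/165/5330 = -1/165*1/5330 = -1/879450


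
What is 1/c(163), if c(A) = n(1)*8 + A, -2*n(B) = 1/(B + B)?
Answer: 1/161 ≈ 0.0062112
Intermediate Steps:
n(B) = -1/(4*B) (n(B) = -1/(2*(B + B)) = -1/(2*B)/2 = -1/(4*B))
c(A) = -2 + A (c(A) = -1/4/1*8 + A = -1/4*1*8 + A = -1/4*8 + A = -2 + A)
1/c(163) = 1/(-2 + 163) = 1/161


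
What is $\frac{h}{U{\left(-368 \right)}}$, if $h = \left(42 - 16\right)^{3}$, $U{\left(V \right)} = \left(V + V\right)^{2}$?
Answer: $\frac{2197}{67712} \approx 0.032446$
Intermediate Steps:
$U{\left(V \right)} = 4 V^{2}$ ($U{\left(V \right)} = \left(2 V\right)^{2} = 4 V^{2}$)
$h = 17576$ ($h = 26^{3} = 17576$)
$\frac{h}{U{\left(-368 \right)}} = \frac{17576}{4 \left(-368\right)^{2}} = \frac{17576}{4 \cdot 135424} = \frac{17576}{541696} = 17576 \cdot \frac{1}{541696} = \frac{2197}{67712}$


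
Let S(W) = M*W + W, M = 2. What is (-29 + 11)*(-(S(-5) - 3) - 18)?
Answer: 0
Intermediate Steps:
S(W) = 3*W (S(W) = 2*W + W = 3*W)
(-29 + 11)*(-(S(-5) - 3) - 18) = (-29 + 11)*(-(3*(-5) - 3) - 18) = -18*(-(-15 - 3) - 18) = -18*(-1*(-18) - 18) = -18*(18 - 18) = -18*0 = 0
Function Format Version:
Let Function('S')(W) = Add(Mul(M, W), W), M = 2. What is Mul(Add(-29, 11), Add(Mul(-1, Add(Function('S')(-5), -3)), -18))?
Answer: 0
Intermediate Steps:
Function('S')(W) = Mul(3, W) (Function('S')(W) = Add(Mul(2, W), W) = Mul(3, W))
Mul(Add(-29, 11), Add(Mul(-1, Add(Function('S')(-5), -3)), -18)) = Mul(Add(-29, 11), Add(Mul(-1, Add(Mul(3, -5), -3)), -18)) = Mul(-18, Add(Mul(-1, Add(-15, -3)), -18)) = Mul(-18, Add(Mul(-1, -18), -18)) = Mul(-18, Add(18, -18)) = Mul(-18, 0) = 0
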